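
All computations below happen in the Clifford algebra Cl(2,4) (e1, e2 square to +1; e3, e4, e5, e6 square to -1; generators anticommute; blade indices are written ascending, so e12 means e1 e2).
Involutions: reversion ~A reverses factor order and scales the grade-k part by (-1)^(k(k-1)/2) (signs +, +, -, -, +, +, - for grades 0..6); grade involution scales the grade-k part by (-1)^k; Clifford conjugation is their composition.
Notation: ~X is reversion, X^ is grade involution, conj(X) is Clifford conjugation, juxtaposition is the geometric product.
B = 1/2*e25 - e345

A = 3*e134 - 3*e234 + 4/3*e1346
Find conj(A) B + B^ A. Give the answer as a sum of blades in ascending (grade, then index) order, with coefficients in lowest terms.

first term: 3*e15 - 3*e25 - 4/3*e156 - 3/2*e345 + 3/2*e12345 + 2/3*e123456
second term: 3*e15 - 3*e25 + 4/3*e156 + 3/2*e345 + 3/2*e12345 + 2/3*e123456
Answer: 6*e15 - 6*e25 + 3*e12345 + 4/3*e123456


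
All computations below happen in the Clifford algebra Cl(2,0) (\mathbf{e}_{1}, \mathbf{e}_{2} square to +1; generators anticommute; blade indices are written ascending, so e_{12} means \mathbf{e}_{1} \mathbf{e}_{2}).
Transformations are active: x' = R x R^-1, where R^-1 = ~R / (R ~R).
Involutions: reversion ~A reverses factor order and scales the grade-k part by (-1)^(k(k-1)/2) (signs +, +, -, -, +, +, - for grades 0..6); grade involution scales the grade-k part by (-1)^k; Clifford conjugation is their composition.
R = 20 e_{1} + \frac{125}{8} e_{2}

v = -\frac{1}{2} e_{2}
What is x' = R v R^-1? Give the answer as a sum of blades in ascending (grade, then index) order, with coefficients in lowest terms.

~R = 20 e_{1} + \frac{125}{8} e_{2}, and R ~R = \frac{41225}{64}, so R^-1 = ~R / (\frac{41225}{64}).
R v = -\frac{125}{16} - 10 e_{12}
Answer: -\frac{800}{1649} e_{1} + \frac{399}{3298} e_{2}


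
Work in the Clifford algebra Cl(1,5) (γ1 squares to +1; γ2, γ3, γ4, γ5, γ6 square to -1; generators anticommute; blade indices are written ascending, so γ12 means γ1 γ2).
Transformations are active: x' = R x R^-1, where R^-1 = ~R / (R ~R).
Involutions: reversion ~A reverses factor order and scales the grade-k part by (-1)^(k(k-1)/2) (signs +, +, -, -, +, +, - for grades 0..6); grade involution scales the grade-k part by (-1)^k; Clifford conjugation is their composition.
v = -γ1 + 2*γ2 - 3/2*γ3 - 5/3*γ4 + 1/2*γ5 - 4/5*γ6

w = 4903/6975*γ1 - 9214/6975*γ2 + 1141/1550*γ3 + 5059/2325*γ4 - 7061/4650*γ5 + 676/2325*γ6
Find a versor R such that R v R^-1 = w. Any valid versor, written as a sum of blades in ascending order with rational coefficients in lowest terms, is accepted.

Sketch: the shared square -4013/450 makes R = v + w = -2072/6975*γ1 + 4736/6975*γ2 - 592/775*γ3 + 1184/2325*γ4 - 2368/2325*γ5 - 1184/2325*γ6 the natural versor; its sandwich fixes that direction, negates (v - w)/2, and sends v to w.
Answer: -2072/6975*γ1 + 4736/6975*γ2 - 592/775*γ3 + 1184/2325*γ4 - 2368/2325*γ5 - 1184/2325*γ6


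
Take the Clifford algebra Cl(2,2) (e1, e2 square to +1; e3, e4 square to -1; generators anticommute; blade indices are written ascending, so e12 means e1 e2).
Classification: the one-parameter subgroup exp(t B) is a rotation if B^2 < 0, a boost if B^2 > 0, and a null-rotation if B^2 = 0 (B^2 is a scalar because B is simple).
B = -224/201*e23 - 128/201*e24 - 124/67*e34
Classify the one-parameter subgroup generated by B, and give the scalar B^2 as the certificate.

B^2 term by term: the squares give (-224/201)^2*(e23)^2 + (-128/201)^2*(e24)^2 + (-124/67)^2*(e34)^2 = 50176/40401*(+1) + 16384/40401*(+1) + 15376/4489*(-1) = -16/9 (each basis 2-blade squares to minus the product of its generators' squares); cross terms between blades sharing an index anticommute and cancel. So B^2 = -16/9.
Answer: rotation, certificate B^2 = -16/9. One invariant decides it: the square -16/9 survives every conjugation, and its sign is exactly the classification.


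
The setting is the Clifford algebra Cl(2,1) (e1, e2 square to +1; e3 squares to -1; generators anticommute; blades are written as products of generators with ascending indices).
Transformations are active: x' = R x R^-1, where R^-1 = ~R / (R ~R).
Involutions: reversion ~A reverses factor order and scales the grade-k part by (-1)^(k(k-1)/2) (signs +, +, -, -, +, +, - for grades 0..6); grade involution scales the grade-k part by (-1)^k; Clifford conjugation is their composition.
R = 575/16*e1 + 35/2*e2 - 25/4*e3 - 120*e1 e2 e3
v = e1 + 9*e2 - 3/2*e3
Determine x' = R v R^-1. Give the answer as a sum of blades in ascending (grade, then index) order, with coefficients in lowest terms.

~R = 575/16*e1 + 35/2*e2 - 25/4*e3 + 120*e1 e2 e3, and R ~R = -3287375/256, so R^-1 = ~R / (-3287375/256).
R v = 2945/16 + 2015/16*e1 e2 + 33035/32*e1 e3 - 90*e2 e3
Answer: -2693/7735*e1 + 15149/1547*e2 + 62389/15470*e3


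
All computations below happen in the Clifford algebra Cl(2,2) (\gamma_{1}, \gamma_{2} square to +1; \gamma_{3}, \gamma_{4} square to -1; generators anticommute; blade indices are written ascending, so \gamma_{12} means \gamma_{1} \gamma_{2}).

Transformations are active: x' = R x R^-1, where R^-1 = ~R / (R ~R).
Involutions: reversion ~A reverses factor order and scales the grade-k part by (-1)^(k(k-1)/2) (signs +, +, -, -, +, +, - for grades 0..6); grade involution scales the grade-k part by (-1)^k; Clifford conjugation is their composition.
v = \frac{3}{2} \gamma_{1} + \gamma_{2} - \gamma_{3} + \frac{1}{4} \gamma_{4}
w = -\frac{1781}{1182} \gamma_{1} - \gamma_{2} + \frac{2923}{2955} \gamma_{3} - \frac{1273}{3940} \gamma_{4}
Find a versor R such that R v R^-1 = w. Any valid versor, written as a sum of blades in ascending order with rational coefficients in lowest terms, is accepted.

A norm check does it: q(v) = q(w) = \frac{35}{16}, hence R = v + w = -\frac{4}{591} \gamma_{1} - \frac{32}{2955} \gamma_{3} - \frac{72}{985} \gamma_{4} realises the map — parallel part kept, (v - w)/2 negated, v carried to w.
Answer: -\frac{4}{591} \gamma_{1} - \frac{32}{2955} \gamma_{3} - \frac{72}{985} \gamma_{4}


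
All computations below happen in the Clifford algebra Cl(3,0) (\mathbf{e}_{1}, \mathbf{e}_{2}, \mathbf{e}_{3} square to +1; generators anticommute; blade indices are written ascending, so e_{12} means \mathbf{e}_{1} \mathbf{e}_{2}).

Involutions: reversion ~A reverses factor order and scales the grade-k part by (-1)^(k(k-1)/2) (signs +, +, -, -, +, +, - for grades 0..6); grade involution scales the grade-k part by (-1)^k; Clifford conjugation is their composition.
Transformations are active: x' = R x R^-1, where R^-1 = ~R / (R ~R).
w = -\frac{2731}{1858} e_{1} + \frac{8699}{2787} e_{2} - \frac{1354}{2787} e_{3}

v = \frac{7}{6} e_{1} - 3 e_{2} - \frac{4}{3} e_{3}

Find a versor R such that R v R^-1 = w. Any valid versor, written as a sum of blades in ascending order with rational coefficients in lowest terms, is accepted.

R = v + w = -\frac{845}{2787} e_{1} + \frac{338}{2787} e_{2} - \frac{1690}{929} e_{3} works: the equal norms (\frac{437}{36}) guarantee its sandwich swaps v into w.
Answer: -\frac{845}{2787} e_{1} + \frac{338}{2787} e_{2} - \frac{1690}{929} e_{3}


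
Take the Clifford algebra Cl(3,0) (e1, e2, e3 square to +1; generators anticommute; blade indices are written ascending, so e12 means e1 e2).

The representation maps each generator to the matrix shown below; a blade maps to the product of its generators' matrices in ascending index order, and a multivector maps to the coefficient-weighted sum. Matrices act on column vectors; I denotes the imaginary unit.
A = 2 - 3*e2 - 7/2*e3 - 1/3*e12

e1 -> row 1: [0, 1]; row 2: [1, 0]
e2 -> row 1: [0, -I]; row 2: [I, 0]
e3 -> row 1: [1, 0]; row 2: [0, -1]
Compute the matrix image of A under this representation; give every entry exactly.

Bivector images (products of the table entries): rho(e12) = rho(e1)rho(e2) = row 1: [I, 0]; row 2: [0, -I].
M = (2)*1 + (-3)*rho(e2) + (-7/2)*rho(e3) + (-1/3)*rho(e12), summed entrywise (1 is the identity matrix):
Answer: row 1: [-3/2 - I/3, 3*I]; row 2: [-3*I, 11/2 + I/3]


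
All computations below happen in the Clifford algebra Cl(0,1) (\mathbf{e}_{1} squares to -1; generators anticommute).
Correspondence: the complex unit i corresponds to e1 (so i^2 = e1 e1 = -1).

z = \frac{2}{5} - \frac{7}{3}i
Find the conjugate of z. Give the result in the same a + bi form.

In blades: z = \frac{2}{5} - \frac{7}{3} e_{1}.
Conjugation here is Clifford conjugation: the scalar is fixed and the grade-1 and grade-2 blades all flip sign, giving \frac{2}{5} + \frac{7}{3} e_{1}; translating back:
Answer: \frac{2}{5} + \frac{7}{3}i


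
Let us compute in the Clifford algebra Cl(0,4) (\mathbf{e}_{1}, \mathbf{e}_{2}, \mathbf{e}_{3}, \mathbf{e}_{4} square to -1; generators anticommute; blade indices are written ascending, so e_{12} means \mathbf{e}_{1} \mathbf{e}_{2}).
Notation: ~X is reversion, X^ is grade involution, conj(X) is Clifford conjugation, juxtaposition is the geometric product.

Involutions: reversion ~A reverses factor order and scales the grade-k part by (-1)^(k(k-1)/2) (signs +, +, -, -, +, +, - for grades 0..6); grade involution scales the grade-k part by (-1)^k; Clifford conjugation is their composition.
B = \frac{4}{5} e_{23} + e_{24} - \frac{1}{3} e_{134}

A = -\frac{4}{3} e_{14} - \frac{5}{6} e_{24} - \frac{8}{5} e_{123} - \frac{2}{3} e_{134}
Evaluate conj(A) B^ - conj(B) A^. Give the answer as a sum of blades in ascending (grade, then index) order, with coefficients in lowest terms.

first term: -\frac{19}{18} + \frac{32}{25} e_{1} + \frac{4}{9} e_{3} + \frac{4}{3} e_{12} - \frac{8}{15} e_{24} - \frac{2}{3} e_{34} + \frac{17}{18} e_{123} - \frac{8}{15} e_{124} - \frac{8}{5} e_{134} + \frac{16}{15} e_{1234}
second term: -\frac{19}{18} + \frac{32}{25} e_{1} + \frac{4}{9} e_{3} - \frac{4}{3} e_{12} + \frac{8}{15} e_{24} + \frac{2}{3} e_{34} - \frac{17}{18} e_{123} + \frac{8}{15} e_{124} + \frac{8}{5} e_{134} + \frac{16}{15} e_{1234}
Answer: \frac{8}{3} e_{12} - \frac{16}{15} e_{24} - \frac{4}{3} e_{34} + \frac{17}{9} e_{123} - \frac{16}{15} e_{124} - \frac{16}{5} e_{134}


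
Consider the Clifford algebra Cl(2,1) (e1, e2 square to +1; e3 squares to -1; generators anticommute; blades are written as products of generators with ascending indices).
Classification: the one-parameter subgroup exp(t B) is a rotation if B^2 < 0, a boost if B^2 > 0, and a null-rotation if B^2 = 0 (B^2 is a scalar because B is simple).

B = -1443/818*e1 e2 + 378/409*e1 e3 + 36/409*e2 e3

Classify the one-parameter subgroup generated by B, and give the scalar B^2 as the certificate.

B^2 term by term: the squares give (-1443/818)^2*(e1 e2)^2 + (378/409)^2*(e1 e3)^2 + (36/409)^2*(e2 e3)^2 = 2082249/669124*(-1) + 142884/167281*(+1) + 1296/167281*(+1) = -9/4 (each basis 2-blade squares to minus the product of its generators' squares); cross terms between blades sharing an index anticommute and cancel. So B^2 = -9/4.
Answer: rotation, certificate B^2 = -9/4. Note: conjugating B changes its blade decomposition but never the scalar B^2 = -9/4, whose sign settles the classification.


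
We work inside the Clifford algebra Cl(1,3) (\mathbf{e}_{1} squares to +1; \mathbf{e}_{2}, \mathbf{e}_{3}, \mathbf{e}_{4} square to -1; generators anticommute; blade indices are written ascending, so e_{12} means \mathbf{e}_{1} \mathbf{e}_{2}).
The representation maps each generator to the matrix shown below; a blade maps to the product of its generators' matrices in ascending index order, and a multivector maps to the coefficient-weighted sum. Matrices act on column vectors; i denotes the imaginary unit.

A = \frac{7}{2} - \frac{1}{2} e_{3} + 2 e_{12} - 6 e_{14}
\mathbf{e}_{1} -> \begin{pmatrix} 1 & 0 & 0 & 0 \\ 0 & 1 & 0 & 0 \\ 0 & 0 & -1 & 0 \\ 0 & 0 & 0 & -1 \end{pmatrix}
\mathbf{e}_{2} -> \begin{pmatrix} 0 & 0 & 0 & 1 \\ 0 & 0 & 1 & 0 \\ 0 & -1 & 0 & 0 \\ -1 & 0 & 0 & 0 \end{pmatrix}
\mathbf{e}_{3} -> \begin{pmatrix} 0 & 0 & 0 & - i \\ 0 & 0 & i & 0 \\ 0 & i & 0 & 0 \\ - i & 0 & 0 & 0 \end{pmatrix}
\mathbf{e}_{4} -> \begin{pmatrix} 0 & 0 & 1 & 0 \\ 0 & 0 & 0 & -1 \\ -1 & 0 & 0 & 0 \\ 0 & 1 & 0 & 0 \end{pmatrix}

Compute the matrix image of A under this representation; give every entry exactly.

Bivector images (products of the table entries): rho(e_{12}) = rho(\mathbf{e}_{1})rho(\mathbf{e}_{2}) = \begin{pmatrix} 0 & 0 & 0 & 1 \\ 0 & 0 & 1 & 0 \\ 0 & 1 & 0 & 0 \\ 1 & 0 & 0 & 0 \end{pmatrix}; rho(e_{14}) = rho(\mathbf{e}_{1})rho(\mathbf{e}_{4}) = \begin{pmatrix} 0 & 0 & 1 & 0 \\ 0 & 0 & 0 & -1 \\ 1 & 0 & 0 & 0 \\ 0 & -1 & 0 & 0 \end{pmatrix}.
M = (\frac{7}{2})*1 + (-\frac{1}{2})*rho(e_{3}) + (2)*rho(e_{12}) + (-6)*rho(e_{14}), summed entrywise (1 is the identity matrix):
Answer: \begin{pmatrix} \frac{7}{2} & 0 & -6 & 2 + \frac{i}{2} \\ 0 & \frac{7}{2} & 2 - \frac{i}{2} & 6 \\ -6 & 2 - \frac{i}{2} & \frac{7}{2} & 0 \\ 2 + \frac{i}{2} & 6 & 0 & \frac{7}{2} \end{pmatrix}


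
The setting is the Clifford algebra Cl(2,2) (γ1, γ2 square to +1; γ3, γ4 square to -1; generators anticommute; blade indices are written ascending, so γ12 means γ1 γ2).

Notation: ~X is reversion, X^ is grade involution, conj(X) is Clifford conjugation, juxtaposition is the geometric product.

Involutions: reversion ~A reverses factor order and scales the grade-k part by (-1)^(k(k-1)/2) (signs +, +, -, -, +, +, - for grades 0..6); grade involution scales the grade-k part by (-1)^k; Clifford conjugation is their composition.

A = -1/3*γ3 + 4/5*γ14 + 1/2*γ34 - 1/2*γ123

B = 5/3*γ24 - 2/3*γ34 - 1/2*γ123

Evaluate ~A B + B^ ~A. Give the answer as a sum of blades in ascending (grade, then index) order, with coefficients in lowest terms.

first term: -7/12 - 2/9*γ4 - 3/2*γ12 + 8/15*γ13 + 5/6*γ23 + 7/12*γ124 - 5/6*γ134 + 7/45*γ234
second term: -1/12 + 2/9*γ4 + 3/2*γ12 - 8/15*γ13 - 5/6*γ23 - 1/12*γ124 + 5/6*γ134 + 7/45*γ234
Answer: -2/3 + 1/2*γ124 + 14/45*γ234


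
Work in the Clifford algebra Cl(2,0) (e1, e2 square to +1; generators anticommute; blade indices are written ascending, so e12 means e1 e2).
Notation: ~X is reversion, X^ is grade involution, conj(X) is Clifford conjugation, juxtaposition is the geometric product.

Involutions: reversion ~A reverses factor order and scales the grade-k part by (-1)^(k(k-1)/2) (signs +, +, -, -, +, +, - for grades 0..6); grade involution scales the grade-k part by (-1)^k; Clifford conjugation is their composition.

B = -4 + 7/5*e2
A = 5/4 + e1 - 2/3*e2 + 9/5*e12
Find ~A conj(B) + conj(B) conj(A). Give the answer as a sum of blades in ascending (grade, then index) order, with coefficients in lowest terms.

first term: -61/15 - 37/25*e1 + 11/12*e2 + 29/5*e12
second term: -89/15 + 37/25*e1 - 53/12*e2 + 29/5*e12
Answer: -10 - 7/2*e2 + 58/5*e12


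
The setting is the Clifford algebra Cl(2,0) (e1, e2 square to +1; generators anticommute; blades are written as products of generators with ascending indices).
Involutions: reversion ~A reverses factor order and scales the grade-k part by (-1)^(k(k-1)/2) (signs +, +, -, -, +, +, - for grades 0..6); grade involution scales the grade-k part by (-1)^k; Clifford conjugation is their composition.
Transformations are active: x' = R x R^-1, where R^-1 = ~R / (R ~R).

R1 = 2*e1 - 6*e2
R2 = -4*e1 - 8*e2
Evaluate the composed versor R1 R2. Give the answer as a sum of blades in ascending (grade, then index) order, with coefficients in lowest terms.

Distribute over the terms of R1 (each basis-blade product reordered to ascending indices, repeated generators contracted through their squares):
(2*e1) R2 = -8 - 16*e1 e2
(-6*e2) R2 = 48 - 24*e1 e2
Summing the partial products and collecting blades:
Answer: 40 - 40*e1 e2


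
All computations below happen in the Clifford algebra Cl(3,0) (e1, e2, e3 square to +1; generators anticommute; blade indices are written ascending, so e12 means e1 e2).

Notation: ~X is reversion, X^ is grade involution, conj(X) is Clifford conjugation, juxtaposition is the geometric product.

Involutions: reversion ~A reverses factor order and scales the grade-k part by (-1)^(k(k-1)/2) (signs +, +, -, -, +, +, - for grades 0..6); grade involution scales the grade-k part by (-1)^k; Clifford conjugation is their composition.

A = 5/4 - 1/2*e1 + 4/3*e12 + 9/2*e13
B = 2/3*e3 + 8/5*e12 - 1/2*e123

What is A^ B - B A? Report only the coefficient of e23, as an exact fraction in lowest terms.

first term: -32/15 + 3*e1 - 29/20*e2 + 3/2*e3 + 2*e12 + 1/3*e13 + 139/20*e23 + 19/72*e123
second term: -32/15 - 3*e1 - 29/20*e2 + 3/2*e3 + 2*e12 + 1/3*e13 - 139/20*e23 + 19/72*e123
Answer: 139/10


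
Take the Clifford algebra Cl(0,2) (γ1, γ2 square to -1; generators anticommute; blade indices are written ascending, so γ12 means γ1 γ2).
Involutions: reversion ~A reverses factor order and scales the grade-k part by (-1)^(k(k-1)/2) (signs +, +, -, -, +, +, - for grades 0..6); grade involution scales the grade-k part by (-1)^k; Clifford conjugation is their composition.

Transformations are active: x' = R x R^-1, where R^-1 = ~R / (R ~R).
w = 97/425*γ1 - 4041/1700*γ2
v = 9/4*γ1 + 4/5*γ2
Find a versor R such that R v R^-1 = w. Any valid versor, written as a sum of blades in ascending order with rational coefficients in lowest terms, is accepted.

Construction: equal norms (both -2281/400) license R = v + w = 4213/1700*γ1 - 2681/1700*γ2 — nothing changes along that direction, while (v - w)/2 changes sign, so v maps onto w.
Answer: 4213/1700*γ1 - 2681/1700*γ2


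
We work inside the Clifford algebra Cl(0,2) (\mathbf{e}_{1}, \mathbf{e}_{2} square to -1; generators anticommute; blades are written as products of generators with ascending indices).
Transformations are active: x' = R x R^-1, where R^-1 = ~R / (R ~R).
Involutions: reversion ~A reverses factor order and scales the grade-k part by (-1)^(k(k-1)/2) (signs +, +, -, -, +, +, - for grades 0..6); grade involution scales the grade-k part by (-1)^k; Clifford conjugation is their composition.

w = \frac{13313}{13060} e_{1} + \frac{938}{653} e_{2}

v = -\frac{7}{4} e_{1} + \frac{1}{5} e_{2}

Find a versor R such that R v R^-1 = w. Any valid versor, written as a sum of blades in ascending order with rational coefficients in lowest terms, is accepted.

Why this works: both vectors square to -\frac{1241}{400}, so q(v) = q(w) and R = v + w = -\frac{4771}{6530} e_{1} + \frac{5343}{3265} e_{2} carries v to w — its own direction survives, the complement (v - w)/2 flips.
Answer: -\frac{4771}{6530} e_{1} + \frac{5343}{3265} e_{2}


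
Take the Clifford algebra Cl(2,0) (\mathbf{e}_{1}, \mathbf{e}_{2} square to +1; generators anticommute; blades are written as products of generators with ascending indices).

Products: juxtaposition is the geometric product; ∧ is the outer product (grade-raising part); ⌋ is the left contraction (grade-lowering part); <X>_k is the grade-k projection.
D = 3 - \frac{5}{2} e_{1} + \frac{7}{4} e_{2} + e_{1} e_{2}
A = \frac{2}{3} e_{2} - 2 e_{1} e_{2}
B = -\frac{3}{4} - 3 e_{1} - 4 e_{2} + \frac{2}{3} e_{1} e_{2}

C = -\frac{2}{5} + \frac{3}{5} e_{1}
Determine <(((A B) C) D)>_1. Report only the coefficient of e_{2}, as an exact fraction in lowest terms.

step 1: -\frac{4}{3} + \frac{68}{9} e_{1} - \frac{13}{2} e_{2} + \frac{7}{2} e_{1} e_{2}
step 2: \frac{76}{15} - \frac{172}{45} e_{1} + \frac{1}{2} e_{2} + \frac{5}{2} e_{1} e_{2}
step 3: \frac{8327}{360} - \frac{2431}{120} e_{1} + \frac{2303}{180} e_{2} + \frac{1283}{180} e_{1} e_{2}
step 4: -\frac{2431}{120} e_{1} + \frac{2303}{180} e_{2}
Answer: \frac{2303}{180}


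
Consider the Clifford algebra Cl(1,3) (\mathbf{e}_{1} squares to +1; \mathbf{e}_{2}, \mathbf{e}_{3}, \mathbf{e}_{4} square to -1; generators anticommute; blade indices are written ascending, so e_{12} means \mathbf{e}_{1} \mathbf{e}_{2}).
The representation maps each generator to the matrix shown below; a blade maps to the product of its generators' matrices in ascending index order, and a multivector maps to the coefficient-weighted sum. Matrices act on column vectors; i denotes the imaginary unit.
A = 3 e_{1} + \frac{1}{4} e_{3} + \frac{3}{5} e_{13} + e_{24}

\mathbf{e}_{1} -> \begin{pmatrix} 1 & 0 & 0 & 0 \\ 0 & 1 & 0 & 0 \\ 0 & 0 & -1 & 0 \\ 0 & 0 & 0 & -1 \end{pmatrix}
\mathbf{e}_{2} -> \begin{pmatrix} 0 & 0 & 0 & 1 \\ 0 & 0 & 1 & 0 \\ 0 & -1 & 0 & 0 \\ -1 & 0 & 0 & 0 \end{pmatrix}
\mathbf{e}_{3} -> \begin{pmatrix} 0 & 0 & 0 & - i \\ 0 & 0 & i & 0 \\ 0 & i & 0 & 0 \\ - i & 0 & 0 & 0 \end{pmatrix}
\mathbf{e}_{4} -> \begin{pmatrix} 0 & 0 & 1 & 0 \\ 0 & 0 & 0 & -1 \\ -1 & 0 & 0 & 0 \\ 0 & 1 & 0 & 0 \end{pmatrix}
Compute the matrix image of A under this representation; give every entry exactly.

Bivector images (products of the table entries): rho(e_{13}) = rho(\mathbf{e}_{1})rho(\mathbf{e}_{3}) = \begin{pmatrix} 0 & 0 & 0 & - i \\ 0 & 0 & i & 0 \\ 0 & - i & 0 & 0 \\ i & 0 & 0 & 0 \end{pmatrix}; rho(e_{24}) = rho(\mathbf{e}_{2})rho(\mathbf{e}_{4}) = \begin{pmatrix} 0 & 1 & 0 & 0 \\ -1 & 0 & 0 & 0 \\ 0 & 0 & 0 & 1 \\ 0 & 0 & -1 & 0 \end{pmatrix}.
M = (3)*rho(e_{1}) + (\frac{1}{4})*rho(e_{3}) + (\frac{3}{5})*rho(e_{13}) + (1)*rho(e_{24}), summed entrywise:
Answer: \begin{pmatrix} 3 & 1 & 0 & - \frac{17 i}{20} \\ -1 & 3 & \frac{17 i}{20} & 0 \\ 0 & - \frac{7 i}{20} & -3 & 1 \\ \frac{7 i}{20} & 0 & -1 & -3 \end{pmatrix}


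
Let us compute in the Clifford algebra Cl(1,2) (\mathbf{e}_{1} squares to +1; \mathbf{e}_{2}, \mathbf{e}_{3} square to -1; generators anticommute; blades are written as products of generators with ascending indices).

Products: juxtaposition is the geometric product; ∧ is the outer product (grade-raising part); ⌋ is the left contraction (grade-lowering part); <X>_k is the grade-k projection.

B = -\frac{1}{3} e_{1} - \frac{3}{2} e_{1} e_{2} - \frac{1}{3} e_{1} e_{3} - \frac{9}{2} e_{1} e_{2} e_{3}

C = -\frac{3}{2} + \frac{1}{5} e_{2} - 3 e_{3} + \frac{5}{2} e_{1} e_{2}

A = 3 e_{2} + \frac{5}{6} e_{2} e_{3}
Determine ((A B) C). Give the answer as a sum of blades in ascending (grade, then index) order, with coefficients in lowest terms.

step 1: -\frac{3}{4} e_{1} + \frac{23}{18} e_{1} e_{2} - \frac{59}{4} e_{1} e_{3} + \frac{13}{18} e_{1} e_{2} e_{3}
step 2: \frac{115}{36} - \frac{15617}{360} e_{1} - \frac{15}{8} e_{2} + \frac{65}{36} e_{3} + \frac{1}{10} e_{1} e_{2} + \frac{8827}{360} e_{1} e_{3} - \frac{295}{8} e_{2} e_{3} - \frac{59}{30} e_{1} e_{2} e_{3}
Answer: \frac{115}{36} - \frac{15617}{360} e_{1} - \frac{15}{8} e_{2} + \frac{65}{36} e_{3} + \frac{1}{10} e_{1} e_{2} + \frac{8827}{360} e_{1} e_{3} - \frac{295}{8} e_{2} e_{3} - \frac{59}{30} e_{1} e_{2} e_{3}


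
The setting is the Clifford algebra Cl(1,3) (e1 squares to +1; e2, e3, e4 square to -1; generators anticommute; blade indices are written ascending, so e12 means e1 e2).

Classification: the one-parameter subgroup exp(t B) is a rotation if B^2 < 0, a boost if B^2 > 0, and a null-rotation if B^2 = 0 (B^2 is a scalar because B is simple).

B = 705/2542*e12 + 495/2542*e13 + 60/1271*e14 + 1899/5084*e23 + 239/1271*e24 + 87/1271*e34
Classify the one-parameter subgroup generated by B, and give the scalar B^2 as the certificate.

B^2 term by term: the squares give (705/2542)^2*(e12)^2 + (495/2542)^2*(e13)^2 + (60/1271)^2*(e14)^2 + (1899/5084)^2*(e23)^2 + (239/1271)^2*(e24)^2 + (87/1271)^2*(e34)^2 = 497025/6461764*(+1) + 245025/6461764*(+1) + 3600/1615441*(+1) + 3606201/25847056*(-1) + 57121/1615441*(-1) + 7569/1615441*(-1) = -1/16 (each basis 2-blade squares to minus the product of its generators' squares); cross terms between blades sharing an index anticommute and cancel; the commuting (index-disjoint) pairs give grade-4 terms 2*c*c'*(blade product), which cancel blade by blade — e1234: 61335/1615441 - 118305/1615441 + 56970/1615441 = 0 — confirming B is simple. So B^2 = -1/16.
Answer: rotation, certificate B^2 = -1/16. One invariant decides it: the square -1/16 survives every conjugation, and its sign is exactly the classification.


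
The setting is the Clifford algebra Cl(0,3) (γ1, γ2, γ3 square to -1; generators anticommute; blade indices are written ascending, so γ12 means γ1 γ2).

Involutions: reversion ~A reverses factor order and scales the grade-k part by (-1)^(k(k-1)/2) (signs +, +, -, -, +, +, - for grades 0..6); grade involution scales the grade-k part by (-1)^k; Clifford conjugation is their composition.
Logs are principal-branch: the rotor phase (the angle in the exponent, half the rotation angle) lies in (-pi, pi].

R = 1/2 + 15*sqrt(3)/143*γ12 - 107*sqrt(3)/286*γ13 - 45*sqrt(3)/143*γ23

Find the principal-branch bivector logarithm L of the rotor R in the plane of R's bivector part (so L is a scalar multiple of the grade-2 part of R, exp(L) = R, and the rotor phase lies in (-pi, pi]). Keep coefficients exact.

The scalar part of R is 1/2, and that scalar determines the rotor phase on the principal branch; recovering the unit plane as bivector-part over sine of the phase gives L = phase * plane.
Concretely: cos(phase) = 1/2 gives phase = ±pi/3, and since phase/sin(phase) is even the sign is immaterial: L = (phase/sin(phase)) * <R>_2 = (2*sqrt(3)*pi/9) * <R>_2.
Answer: 10*pi/143*γ12 - 107*pi/429*γ13 - 30*pi/143*γ23


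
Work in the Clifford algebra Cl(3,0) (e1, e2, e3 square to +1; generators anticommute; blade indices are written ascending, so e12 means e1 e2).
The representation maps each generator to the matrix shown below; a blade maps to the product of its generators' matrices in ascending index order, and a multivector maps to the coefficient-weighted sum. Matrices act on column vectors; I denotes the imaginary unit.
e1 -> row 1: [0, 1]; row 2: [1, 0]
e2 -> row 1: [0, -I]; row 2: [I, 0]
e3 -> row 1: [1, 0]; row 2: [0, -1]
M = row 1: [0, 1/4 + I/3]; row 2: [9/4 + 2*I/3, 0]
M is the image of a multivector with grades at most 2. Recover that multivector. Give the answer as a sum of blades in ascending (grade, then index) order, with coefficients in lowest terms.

Method: 1, rho(e1), rho(e2), rho(e3) form a trace-orthogonal basis of the 2x2 complex matrices (tr(X Y) = 2 if X = Y, else 0), so M = m0*1 + m1*rho(e1) + m2*rho(e2) + m3*rho(e3) with m0 = tr(M)/2 = 0, m1 = tr(M rho(e1))/2 = 5/4 + I/2, m2 = tr(M rho(e2))/2 = 1/6 - I, m3 = tr(M rho(e3))/2 = 0.
Multiplying table entries, the bivector images are rho(e12) = I*rho(e3), rho(e13) = -I*rho(e2), rho(e23) = I*rho(e1); with real blade coefficients the real parts of m0..m3 are the coefficients of 1, e1, e2, e3 and the imaginary parts give the bivectors (e23: Im m1, e13: -Im m2, e12: Im m3).
Answer: 5/4*e1 + 1/6*e2 + e13 + 1/2*e23


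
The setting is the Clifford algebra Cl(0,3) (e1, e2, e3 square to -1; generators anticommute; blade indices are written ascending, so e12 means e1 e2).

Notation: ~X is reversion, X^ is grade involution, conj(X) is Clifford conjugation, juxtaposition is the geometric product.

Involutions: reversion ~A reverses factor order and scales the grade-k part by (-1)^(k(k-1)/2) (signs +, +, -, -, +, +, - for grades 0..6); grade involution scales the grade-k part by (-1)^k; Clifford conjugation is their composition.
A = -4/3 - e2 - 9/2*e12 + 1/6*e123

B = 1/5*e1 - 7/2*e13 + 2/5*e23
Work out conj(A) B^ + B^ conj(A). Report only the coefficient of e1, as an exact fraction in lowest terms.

first term: 1/5*e1 - 89/60*e2 - 2/5*e3 + 1/5*e12 + 43/15*e13 - 65/4*e23 + 7/2*e123
second term: 1/5*e1 + 19/60*e2 + 2/5*e3 - 1/5*e12 + 97/15*e13 + 61/4*e23 + 7/2*e123
Answer: 2/5


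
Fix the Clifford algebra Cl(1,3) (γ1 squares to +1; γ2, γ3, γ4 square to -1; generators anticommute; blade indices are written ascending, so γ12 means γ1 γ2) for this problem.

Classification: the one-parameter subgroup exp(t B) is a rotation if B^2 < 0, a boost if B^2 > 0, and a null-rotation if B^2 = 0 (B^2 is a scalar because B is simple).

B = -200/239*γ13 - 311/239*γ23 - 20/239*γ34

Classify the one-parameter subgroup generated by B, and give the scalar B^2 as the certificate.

B^2 term by term: the squares give (-200/239)^2*(γ13)^2 + (-311/239)^2*(γ23)^2 + (-20/239)^2*(γ34)^2 = 40000/57121*(+1) + 96721/57121*(-1) + 400/57121*(-1) = -1 (each basis 2-blade squares to minus the product of its generators' squares); cross terms between blades sharing an index anticommute and cancel. So B^2 = -1.
Answer: rotation, certificate B^2 = -1. Key observation: B^2 = -1 is a conjugation invariant, so its sign decides the class regardless of the surface form of B.


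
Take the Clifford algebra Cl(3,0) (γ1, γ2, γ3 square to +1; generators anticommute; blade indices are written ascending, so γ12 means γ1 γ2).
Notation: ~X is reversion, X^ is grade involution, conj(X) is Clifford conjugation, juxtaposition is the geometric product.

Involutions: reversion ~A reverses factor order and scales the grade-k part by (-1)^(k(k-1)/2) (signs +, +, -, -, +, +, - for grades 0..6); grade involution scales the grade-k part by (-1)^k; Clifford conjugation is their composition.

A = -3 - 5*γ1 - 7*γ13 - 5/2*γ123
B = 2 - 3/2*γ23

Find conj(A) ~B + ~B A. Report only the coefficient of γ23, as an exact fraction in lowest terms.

first term: -6 + 55/4*γ1 - 21/2*γ12 + 14*γ13 - 9/2*γ23 + 5/2*γ123
second term: -6 - 25/4*γ1 - 21/2*γ12 - 14*γ13 - 9/2*γ23 - 25/2*γ123
Answer: -9


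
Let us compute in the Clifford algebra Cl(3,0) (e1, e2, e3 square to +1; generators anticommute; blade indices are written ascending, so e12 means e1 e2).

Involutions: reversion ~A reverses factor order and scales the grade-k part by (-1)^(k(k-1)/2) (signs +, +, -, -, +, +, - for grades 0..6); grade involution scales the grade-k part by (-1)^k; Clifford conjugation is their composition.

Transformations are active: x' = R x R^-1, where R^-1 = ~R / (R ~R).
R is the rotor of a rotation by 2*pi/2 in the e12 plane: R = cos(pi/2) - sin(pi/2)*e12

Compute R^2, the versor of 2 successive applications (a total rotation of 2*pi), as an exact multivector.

Rotor phase runs at HALF the rotation angle; powers of one rotor simply add phase, so after 2 steps in e12 the phase is 2*pi/2 = pi and R^2 = cos(pi) - sin(pi)*e12.
cos(pi) = -1 and sin(pi) = 0, so R^2 = -1. The total rotation 2*pi is 1 full turn, so every vector returns to itself, yet the rotor is -1, on the OTHER sheet of the double cover (an odd number of 2*pi turns).
Answer: -1


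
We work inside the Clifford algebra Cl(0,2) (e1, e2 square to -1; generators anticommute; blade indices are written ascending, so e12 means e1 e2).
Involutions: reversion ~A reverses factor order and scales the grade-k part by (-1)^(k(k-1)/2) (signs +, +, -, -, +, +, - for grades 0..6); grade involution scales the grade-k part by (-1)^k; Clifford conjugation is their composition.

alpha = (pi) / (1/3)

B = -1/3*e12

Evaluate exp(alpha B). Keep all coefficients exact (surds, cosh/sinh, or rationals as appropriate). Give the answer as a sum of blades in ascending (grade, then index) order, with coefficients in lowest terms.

B^2 = (-1/3)^2*(e12)^2 = 1/9*(-1) = -1/9 (a basis 2-blade squares to minus the product of its generators' squares).
B^2 = -1/9 — since the square is negative, the closed form is circular: l = 1/3, alpha*l = pi, so exp(alpha B) = cos(pi) + (sin(pi)/(1/3))*B = -1 + (0)*B.
Answer: -1


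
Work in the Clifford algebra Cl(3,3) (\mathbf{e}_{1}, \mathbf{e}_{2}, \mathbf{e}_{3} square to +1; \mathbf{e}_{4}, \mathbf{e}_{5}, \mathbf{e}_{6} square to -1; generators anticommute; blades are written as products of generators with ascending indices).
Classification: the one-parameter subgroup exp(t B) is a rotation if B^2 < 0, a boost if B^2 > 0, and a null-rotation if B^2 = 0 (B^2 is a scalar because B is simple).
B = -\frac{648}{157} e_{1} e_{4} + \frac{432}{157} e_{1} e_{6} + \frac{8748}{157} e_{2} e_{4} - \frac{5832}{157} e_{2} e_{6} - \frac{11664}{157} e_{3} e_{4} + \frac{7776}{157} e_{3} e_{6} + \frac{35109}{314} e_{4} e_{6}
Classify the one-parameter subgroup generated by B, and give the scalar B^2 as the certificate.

B^2 term by term: the squares give (-\frac{648}{157})^2*(e_{1} e_{4})^2 + (\frac{432}{157})^2*(e_{1} e_{6})^2 + (\frac{8748}{157})^2*(e_{2} e_{4})^2 + (-\frac{5832}{157})^2*(e_{2} e_{6})^2 + (-\frac{11664}{157})^2*(e_{3} e_{4})^2 + (\frac{7776}{157})^2*(e_{3} e_{6})^2 + (\frac{35109}{314})^2*(e_{4} e_{6})^2 = \frac{419904}{24649}*(+1) + \frac{186624}{24649}*(+1) + \frac{76527504}{24649}*(+1) + \frac{34012224}{24649}*(+1) + \frac{136048896}{24649}*(+1) + \frac{60466176}{24649}*(+1) + \frac{1232641881}{98596}*(-1) = -\frac{81}{4} (each basis 2-blade squares to minus the product of its generators' squares); cross terms between blades sharing an index anticommute and cancel; the commuting (index-disjoint) pairs give grade-4 terms 2*c*c'*(blade product), which cancel blade by blade — e_{1} e_{2} e_{4} e_{6}: -\frac{7558272}{24649} + \frac{7558272}{24649} = 0; e_{1} e_{3} e_{4} e_{6}: \frac{10077696}{24649} - \frac{10077696}{24649} = 0; e_{2} e_{3} e_{4} e_{6}: -\frac{136048896}{24649} + \frac{136048896}{24649} = 0 — confirming B is simple. So B^2 = -\frac{81}{4}.
Answer: rotation, certificate B^2 = -\frac{81}{4}. Key observation: B^2 = -\frac{81}{4} is a conjugation invariant, so its sign decides the class regardless of the surface form of B.


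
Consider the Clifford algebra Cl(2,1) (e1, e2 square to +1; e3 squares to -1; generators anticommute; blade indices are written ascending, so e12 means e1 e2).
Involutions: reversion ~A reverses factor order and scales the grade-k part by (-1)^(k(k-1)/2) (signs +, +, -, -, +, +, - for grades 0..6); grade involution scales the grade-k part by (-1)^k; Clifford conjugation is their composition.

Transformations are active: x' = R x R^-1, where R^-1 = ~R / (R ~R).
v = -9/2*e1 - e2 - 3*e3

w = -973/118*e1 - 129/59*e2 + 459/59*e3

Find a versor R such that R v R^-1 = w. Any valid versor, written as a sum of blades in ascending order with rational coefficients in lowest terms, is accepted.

Reasoning: v^2 = w^2 = 49/4 since conjugation preserves the quadratic form; R = v + w = -752/59*e1 - 188/59*e2 + 282/59*e3 is then valid when invertible, keeping its own part and reversing (v - w)/2.
Answer: -752/59*e1 - 188/59*e2 + 282/59*e3


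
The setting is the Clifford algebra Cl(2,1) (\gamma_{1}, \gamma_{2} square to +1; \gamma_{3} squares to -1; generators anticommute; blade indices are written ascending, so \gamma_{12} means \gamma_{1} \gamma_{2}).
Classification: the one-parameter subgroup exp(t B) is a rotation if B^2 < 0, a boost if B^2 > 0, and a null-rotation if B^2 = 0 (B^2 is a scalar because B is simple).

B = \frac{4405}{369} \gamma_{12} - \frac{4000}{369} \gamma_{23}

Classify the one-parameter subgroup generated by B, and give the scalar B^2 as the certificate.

B^2 term by term: the squares give (\frac{4405}{369})^2*(\gamma_{12})^2 + (-\frac{4000}{369})^2*(\gamma_{23})^2 = \frac{19404025}{136161}*(-1) + \frac{16000000}{136161}*(+1) = -25 (each basis 2-blade squares to minus the product of its generators' squares); cross terms between blades sharing an index anticommute and cancel. So B^2 = -25.
Answer: rotation, certificate B^2 = -25. The invariant at work: B^2 = -25 is unchanged by conjugation, hence its sign classifies the subgroup whatever basis B is written in.


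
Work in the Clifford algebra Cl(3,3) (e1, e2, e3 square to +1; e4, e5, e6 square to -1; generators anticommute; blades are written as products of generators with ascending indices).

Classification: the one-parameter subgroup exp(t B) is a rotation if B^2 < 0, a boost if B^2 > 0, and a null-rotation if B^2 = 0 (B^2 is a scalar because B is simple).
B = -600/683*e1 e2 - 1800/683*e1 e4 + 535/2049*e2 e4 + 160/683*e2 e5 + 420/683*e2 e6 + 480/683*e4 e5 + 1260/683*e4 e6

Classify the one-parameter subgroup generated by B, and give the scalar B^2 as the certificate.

B^2 term by term: the squares give (-600/683)^2*(e1 e2)^2 + (-1800/683)^2*(e1 e4)^2 + (535/2049)^2*(e2 e4)^2 + (160/683)^2*(e2 e5)^2 + (420/683)^2*(e2 e6)^2 + (480/683)^2*(e4 e5)^2 + (1260/683)^2*(e4 e6)^2 = 360000/466489*(-1) + 3240000/466489*(+1) + 286225/4198401*(+1) + 25600/466489*(+1) + 176400/466489*(+1) + 230400/466489*(-1) + 1587600/466489*(-1) = 25/9 (each basis 2-blade squares to minus the product of its generators' squares); cross terms between blades sharing an index anticommute and cancel; the commuting (index-disjoint) pairs give grade-4 terms 2*c*c'*(blade product), which cancel blade by blade — e1 e2 e4 e5: -576000/466489 + 576000/466489 = 0; e1 e2 e4 e6: -1512000/466489 + 1512000/466489 = 0; e2 e4 e5 e6: -403200/466489 + 403200/466489 = 0 — confirming B is simple. So B^2 = 25/9.
Answer: boost, certificate B^2 = 25/9. Check the certificate: B^2 = 25/9, and that sign is decisive whatever form B takes.


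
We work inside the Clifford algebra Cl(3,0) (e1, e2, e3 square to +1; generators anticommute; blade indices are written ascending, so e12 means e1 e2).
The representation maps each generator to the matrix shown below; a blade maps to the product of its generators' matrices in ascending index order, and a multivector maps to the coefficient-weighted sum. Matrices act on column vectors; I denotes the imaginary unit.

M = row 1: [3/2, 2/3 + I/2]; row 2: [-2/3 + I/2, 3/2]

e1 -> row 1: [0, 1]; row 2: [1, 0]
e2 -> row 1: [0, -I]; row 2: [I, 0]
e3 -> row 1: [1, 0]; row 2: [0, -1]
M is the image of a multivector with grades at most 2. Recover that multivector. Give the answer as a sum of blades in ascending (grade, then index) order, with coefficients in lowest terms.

Method: 1, rho(e1), rho(e2), rho(e3) form a trace-orthogonal basis of the 2x2 complex matrices (tr(X Y) = 2 if X = Y, else 0), so M = m0*1 + m1*rho(e1) + m2*rho(e2) + m3*rho(e3) with m0 = tr(M)/2 = 3/2, m1 = tr(M rho(e1))/2 = I/2, m2 = tr(M rho(e2))/2 = 2*I/3, m3 = tr(M rho(e3))/2 = 0.
Multiplying table entries, the bivector images are rho(e12) = I*rho(e3), rho(e13) = -I*rho(e2), rho(e23) = I*rho(e1); with real blade coefficients the real parts of m0..m3 are the coefficients of 1, e1, e2, e3 and the imaginary parts give the bivectors (e23: Im m1, e13: -Im m2, e12: Im m3).
Answer: 3/2 - 2/3*e13 + 1/2*e23


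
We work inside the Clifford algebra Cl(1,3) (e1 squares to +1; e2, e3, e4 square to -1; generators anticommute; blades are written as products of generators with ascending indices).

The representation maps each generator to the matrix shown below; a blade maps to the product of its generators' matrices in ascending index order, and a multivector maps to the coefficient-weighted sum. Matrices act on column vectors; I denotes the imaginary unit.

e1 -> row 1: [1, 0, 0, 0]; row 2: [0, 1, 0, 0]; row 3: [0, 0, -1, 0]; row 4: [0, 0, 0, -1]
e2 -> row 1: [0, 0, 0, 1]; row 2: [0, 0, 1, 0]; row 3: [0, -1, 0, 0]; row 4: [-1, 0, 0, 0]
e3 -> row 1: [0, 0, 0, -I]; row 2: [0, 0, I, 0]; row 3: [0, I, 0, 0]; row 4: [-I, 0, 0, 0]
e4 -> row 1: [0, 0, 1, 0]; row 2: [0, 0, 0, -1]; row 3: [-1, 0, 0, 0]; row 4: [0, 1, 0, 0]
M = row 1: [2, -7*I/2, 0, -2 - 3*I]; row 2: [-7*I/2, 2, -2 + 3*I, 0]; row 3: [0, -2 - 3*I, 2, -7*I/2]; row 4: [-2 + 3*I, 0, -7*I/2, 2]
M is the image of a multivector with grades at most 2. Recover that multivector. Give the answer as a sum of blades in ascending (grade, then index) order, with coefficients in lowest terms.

Method: the blade images are trace-orthogonal — tr(rho(e_A) rho(e_B)^-1) = 4 if A = B and 0 otherwise — and rho(e_A)^-1 = (e_A)^2 * rho(e_A) with (e_A)^2 = +1 or -1, so the coefficient of e_A in the preimage is (e_A)^2 * tr(M rho(e_A))/4.
Nonzero projections over blades of grade <= 2: 1: (1)^2 = +1, tr(M 1) = 8, coefficient 2; e1 e2: (e1 e2)^2 = +1, tr(M rho(e1 e2)) = -8, coefficient -2; e1 e3: (e1 e3)^2 = +1, tr(M rho(e1 e3)) = 12, coefficient 3; e3 e4: (e3 e4)^2 = -1, tr(M rho(e3 e4)) = -14, coefficient 7/2. Every other blade of grade <= 2 projects to 0.
Answer: 2 - 2*e1 e2 + 3*e1 e3 + 7/2*e3 e4


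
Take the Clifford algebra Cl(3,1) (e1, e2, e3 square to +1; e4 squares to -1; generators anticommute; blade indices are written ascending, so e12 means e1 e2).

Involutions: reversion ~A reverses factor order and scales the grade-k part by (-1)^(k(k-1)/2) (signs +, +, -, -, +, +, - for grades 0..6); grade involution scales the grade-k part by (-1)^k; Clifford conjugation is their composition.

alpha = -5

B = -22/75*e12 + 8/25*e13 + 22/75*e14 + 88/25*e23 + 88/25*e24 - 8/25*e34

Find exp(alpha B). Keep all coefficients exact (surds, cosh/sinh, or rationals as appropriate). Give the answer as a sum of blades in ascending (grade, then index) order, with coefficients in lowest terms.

B^2 term by term: the squares give (-22/75)^2*(e12)^2 + (8/25)^2*(e13)^2 + (22/75)^2*(e14)^2 + (88/25)^2*(e23)^2 + (88/25)^2*(e24)^2 + (-8/25)^2*(e34)^2 = 484/5625*(-1) + 64/625*(-1) + 484/5625*(+1) + 7744/625*(-1) + 7744/625*(+1) + 64/625*(+1) = 0 (each basis 2-blade squares to minus the product of its generators' squares); cross terms between blades sharing an index anticommute and cancel; the commuting (index-disjoint) pairs give grade-4 terms 2*c*c'*(blade product), which cancel blade by blade — e1234: 352/1875 - 1408/625 + 3872/1875 = 0 — confirming B is simple. So B^2 = 0.
B^2 = 0, so the series closes: exp(alpha B) = 1 + alpha B (parabolic case).
Answer: 1 + 22/15*e12 - 8/5*e13 - 22/15*e14 - 88/5*e23 - 88/5*e24 + 8/5*e34
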